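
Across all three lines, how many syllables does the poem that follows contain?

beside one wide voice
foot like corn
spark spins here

Line 1: beside (2), one (1), wide (1), voice (1) → 5
Line 2: foot (1), like (1), corn (1) → 3
Line 3: spark (1), spins (1), here (1) → 3
Total: 5 + 3 + 3 = 11

11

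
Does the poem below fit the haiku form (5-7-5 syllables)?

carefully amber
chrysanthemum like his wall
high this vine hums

No

Line 1: "carefully amber": 3+2 = 5 ✓
Line 2: "chrysanthemum like his wall": 4+1+1+1 = 7 ✓
Line 3: "high this vine hums": 1+1+1+1 = 4 (expected 5)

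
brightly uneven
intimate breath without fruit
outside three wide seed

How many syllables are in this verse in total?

Line 1: "brightly uneven": 2+3 = 5
Line 2: "intimate breath without fruit": 3+1+2+1 = 7
Line 3: "outside three wide seed": 2+1+1+1 = 5
Total: 5 + 7 + 5 = 17

17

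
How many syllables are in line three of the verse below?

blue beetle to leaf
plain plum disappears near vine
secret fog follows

5

Line three: secret(2) + fog(1) + follows(2) = 5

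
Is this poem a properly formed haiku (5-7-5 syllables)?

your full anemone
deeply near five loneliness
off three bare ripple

No

Line 1: your (1), full (1), anemone (4) → 6 (expected 5)
Line 2: deeply (2), near (1), five (1), loneliness (3) → 7 ✓
Line 3: off (1), three (1), bare (1), ripple (2) → 5 ✓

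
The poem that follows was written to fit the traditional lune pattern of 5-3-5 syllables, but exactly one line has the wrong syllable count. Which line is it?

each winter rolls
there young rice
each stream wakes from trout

Line 1: "each winter rolls": 1+2+1 = 4 (expected 5)
Line 2: "there young rice": 1+1+1 = 3 ✓
Line 3: "each stream wakes from trout": 1+1+1+1+1 = 5 ✓

The first line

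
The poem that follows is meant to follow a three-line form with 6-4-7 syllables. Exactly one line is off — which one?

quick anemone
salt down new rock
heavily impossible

The first line

Line 1: "quick anemone": 1+4 = 5 (expected 6)
Line 2: "salt down new rock": 1+1+1+1 = 4 ✓
Line 3: "heavily impossible": 3+4 = 7 ✓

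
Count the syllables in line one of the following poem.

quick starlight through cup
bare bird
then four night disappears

Line one: quick(1) + starlight(2) + through(1) + cup(1) = 5

5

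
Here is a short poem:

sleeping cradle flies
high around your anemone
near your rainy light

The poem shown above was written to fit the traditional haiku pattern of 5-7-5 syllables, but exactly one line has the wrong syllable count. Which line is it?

Line 2

Line 1: "sleeping cradle flies": 2+2+1 = 5 ✓
Line 2: "high around your anemone": 1+2+1+4 = 8 (expected 7)
Line 3: "near your rainy light": 1+1+2+1 = 5 ✓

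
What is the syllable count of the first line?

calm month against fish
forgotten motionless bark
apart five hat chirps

The first line: calm (1), month (1), against (2), fish (1) → 5

5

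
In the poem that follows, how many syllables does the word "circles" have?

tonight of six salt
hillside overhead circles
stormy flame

2

"circles" has 2 syllables.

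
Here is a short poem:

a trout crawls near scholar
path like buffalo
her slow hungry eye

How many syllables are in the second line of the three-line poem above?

5

The second line: "path like buffalo": 1+1+3 = 5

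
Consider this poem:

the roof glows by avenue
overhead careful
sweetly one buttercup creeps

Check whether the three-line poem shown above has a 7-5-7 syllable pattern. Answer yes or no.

Yes

Line 1: "the roof glows by avenue": 1+1+1+1+3 = 7 ✓
Line 2: "overhead careful": 3+2 = 5 ✓
Line 3: "sweetly one buttercup creeps": 2+1+3+1 = 7 ✓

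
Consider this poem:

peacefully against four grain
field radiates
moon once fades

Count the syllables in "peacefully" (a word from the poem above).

"peacefully" has 3 syllables.

3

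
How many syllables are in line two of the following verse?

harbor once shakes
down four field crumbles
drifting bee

5

Line two: "down four field crumbles": 1+1+1+2 = 5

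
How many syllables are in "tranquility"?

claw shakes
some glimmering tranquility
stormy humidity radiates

4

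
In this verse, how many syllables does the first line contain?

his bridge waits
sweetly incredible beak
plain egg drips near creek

3

The first line: his(1) + bridge(1) + waits(1) = 3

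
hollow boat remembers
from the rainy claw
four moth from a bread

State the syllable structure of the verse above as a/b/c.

Line 1: hollow(2) + boat(1) + remembers(3) = 6
Line 2: from(1) + the(1) + rainy(2) + claw(1) = 5
Line 3: four(1) + moth(1) + from(1) + a(1) + bread(1) = 5

6/5/5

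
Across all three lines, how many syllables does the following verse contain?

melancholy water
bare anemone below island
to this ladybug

20

Line 1: "melancholy water": 4+2 = 6
Line 2: "bare anemone below island": 1+4+2+2 = 9
Line 3: "to this ladybug": 1+1+3 = 5
Total: 6 + 9 + 5 = 20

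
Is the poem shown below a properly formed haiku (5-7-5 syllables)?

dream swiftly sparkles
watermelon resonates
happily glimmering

No

Line 1: "dream swiftly sparkles": 1+2+2 = 5 ✓
Line 2: "watermelon resonates": 4+3 = 7 ✓
Line 3: "happily glimmering": 3+3 = 6 (expected 5)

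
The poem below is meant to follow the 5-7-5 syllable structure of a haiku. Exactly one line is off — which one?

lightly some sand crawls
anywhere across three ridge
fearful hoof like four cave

Line 3

Line 1: lightly(2) + some(1) + sand(1) + crawls(1) = 5 ✓
Line 2: anywhere(3) + across(2) + three(1) + ridge(1) = 7 ✓
Line 3: fearful(2) + hoof(1) + like(1) + four(1) + cave(1) = 6 (expected 5)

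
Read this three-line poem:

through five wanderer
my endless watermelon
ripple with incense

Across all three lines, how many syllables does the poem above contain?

17

Line 1: "through five wanderer": 1+1+3 = 5
Line 2: "my endless watermelon": 1+2+4 = 7
Line 3: "ripple with incense": 2+1+2 = 5
Total: 5 + 7 + 5 = 17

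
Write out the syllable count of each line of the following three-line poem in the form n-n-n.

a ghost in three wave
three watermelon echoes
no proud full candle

Line 1: a (1), ghost (1), in (1), three (1), wave (1) → 5
Line 2: three (1), watermelon (4), echoes (2) → 7
Line 3: no (1), proud (1), full (1), candle (2) → 5

5-7-5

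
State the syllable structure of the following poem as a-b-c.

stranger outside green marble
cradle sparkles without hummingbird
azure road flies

7-9-4

Line 1: stranger (2), outside (2), green (1), marble (2) → 7
Line 2: cradle (2), sparkles (2), without (2), hummingbird (3) → 9
Line 3: azure (2), road (1), flies (1) → 4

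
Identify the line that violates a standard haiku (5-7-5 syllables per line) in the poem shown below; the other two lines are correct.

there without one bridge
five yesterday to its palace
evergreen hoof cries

The second line

Line 1: "there without one bridge": 1+2+1+1 = 5 ✓
Line 2: "five yesterday to its palace": 1+3+1+1+2 = 8 (expected 7)
Line 3: "evergreen hoof cries": 3+1+1 = 5 ✓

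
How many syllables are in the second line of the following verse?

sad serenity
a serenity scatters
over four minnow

The second line: "a serenity scatters": 1+4+2 = 7

7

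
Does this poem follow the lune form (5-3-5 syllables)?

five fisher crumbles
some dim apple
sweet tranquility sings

No

Line 1: five(1) + fisher(2) + crumbles(2) = 5 ✓
Line 2: some(1) + dim(1) + apple(2) = 4 (expected 3)
Line 3: sweet(1) + tranquility(4) + sings(1) = 6 (expected 5)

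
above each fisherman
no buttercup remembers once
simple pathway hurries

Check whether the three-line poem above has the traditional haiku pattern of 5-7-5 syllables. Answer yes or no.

Line 1: above(2) + each(1) + fisherman(3) = 6 (expected 5)
Line 2: no(1) + buttercup(3) + remembers(3) + once(1) = 8 (expected 7)
Line 3: simple(2) + pathway(2) + hurries(2) = 6 (expected 5)

No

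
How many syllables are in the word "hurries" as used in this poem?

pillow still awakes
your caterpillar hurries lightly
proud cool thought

"hurries" has 2 syllables.

2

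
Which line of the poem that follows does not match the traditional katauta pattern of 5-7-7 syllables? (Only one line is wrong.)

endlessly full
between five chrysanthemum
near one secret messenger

The first line

Line 1: endlessly(3) + full(1) = 4 (expected 5)
Line 2: between(2) + five(1) + chrysanthemum(4) = 7 ✓
Line 3: near(1) + one(1) + secret(2) + messenger(3) = 7 ✓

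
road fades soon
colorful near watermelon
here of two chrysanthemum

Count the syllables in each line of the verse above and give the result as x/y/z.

3/8/7

Line 1: road(1) + fades(1) + soon(1) = 3
Line 2: colorful(3) + near(1) + watermelon(4) = 8
Line 3: here(1) + of(1) + two(1) + chrysanthemum(4) = 7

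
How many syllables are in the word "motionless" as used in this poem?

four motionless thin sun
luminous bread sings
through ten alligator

3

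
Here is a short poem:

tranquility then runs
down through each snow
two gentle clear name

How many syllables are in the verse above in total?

Line 1: tranquility (4), then (1), runs (1) → 6
Line 2: down (1), through (1), each (1), snow (1) → 4
Line 3: two (1), gentle (2), clear (1), name (1) → 5
Total: 6 + 4 + 5 = 15

15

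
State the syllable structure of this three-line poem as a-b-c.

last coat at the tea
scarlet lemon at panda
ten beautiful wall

Line 1: "last coat at the tea": 1+1+1+1+1 = 5
Line 2: "scarlet lemon at panda": 2+2+1+2 = 7
Line 3: "ten beautiful wall": 1+3+1 = 5

5-7-5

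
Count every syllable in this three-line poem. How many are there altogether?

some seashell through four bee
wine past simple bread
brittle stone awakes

Line 1: some (1), seashell (2), through (1), four (1), bee (1) → 6
Line 2: wine (1), past (1), simple (2), bread (1) → 5
Line 3: brittle (2), stone (1), awakes (2) → 5
Total: 6 + 5 + 5 = 16

16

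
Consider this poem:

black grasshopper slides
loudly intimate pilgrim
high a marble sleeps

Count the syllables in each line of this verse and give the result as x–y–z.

5–7–5

Line 1: "black grasshopper slides": 1+3+1 = 5
Line 2: "loudly intimate pilgrim": 2+3+2 = 7
Line 3: "high a marble sleeps": 1+1+2+1 = 5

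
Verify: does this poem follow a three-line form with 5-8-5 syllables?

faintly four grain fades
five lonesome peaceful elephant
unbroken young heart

Line 1: "faintly four grain fades": 2+1+1+1 = 5 ✓
Line 2: "five lonesome peaceful elephant": 1+2+2+3 = 8 ✓
Line 3: "unbroken young heart": 3+1+1 = 5 ✓

Yes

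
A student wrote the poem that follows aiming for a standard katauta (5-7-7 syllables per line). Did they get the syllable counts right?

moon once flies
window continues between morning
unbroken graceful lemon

Line 1: "moon once flies": 1+1+1 = 3 (expected 5)
Line 2: "window continues between morning": 2+3+2+2 = 9 (expected 7)
Line 3: "unbroken graceful lemon": 3+2+2 = 7 ✓

No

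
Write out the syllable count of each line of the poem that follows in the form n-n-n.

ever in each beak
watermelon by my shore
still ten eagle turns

Line 1: ever(2) + in(1) + each(1) + beak(1) = 5
Line 2: watermelon(4) + by(1) + my(1) + shore(1) = 7
Line 3: still(1) + ten(1) + eagle(2) + turns(1) = 5

5-7-5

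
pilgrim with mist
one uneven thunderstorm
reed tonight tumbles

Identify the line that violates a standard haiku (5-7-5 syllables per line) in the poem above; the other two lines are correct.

Line 1

Line 1: pilgrim (2), with (1), mist (1) → 4 (expected 5)
Line 2: one (1), uneven (3), thunderstorm (3) → 7 ✓
Line 3: reed (1), tonight (2), tumbles (2) → 5 ✓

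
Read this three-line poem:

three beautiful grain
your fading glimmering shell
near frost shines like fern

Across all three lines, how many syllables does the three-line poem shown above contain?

Line 1: three (1), beautiful (3), grain (1) → 5
Line 2: your (1), fading (2), glimmering (3), shell (1) → 7
Line 3: near (1), frost (1), shines (1), like (1), fern (1) → 5
Total: 5 + 7 + 5 = 17

17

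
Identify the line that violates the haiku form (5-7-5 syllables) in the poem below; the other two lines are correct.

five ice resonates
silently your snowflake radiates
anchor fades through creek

The second line

Line 1: five (1), ice (1), resonates (3) → 5 ✓
Line 2: silently (3), your (1), snowflake (2), radiates (3) → 9 (expected 7)
Line 3: anchor (2), fades (1), through (1), creek (1) → 5 ✓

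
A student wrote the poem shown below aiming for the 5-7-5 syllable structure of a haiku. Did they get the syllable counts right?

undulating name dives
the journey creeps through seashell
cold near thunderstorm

No

Line 1: undulating (4), name (1), dives (1) → 6 (expected 5)
Line 2: the (1), journey (2), creeps (1), through (1), seashell (2) → 7 ✓
Line 3: cold (1), near (1), thunderstorm (3) → 5 ✓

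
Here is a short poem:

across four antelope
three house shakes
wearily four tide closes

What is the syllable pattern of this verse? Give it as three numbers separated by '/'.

6/3/7

Line 1: across(2) + four(1) + antelope(3) = 6
Line 2: three(1) + house(1) + shakes(1) = 3
Line 3: wearily(3) + four(1) + tide(1) + closes(2) = 7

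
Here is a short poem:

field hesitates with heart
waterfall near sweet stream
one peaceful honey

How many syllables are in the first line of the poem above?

6

The first line: field(1) + hesitates(3) + with(1) + heart(1) = 6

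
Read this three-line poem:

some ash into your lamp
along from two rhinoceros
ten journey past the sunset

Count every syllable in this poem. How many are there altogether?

21

Line 1: "some ash into your lamp": 1+1+2+1+1 = 6
Line 2: "along from two rhinoceros": 2+1+1+4 = 8
Line 3: "ten journey past the sunset": 1+2+1+1+2 = 7
Total: 6 + 8 + 7 = 21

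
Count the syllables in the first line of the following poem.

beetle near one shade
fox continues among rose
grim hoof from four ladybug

The first line: "beetle near one shade": 2+1+1+1 = 5

5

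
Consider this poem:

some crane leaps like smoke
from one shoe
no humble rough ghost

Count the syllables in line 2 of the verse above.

Line 2: from(1) + one(1) + shoe(1) = 3

3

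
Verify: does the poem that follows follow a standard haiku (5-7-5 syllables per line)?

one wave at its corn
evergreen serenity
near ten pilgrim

No

Line 1: one (1), wave (1), at (1), its (1), corn (1) → 5 ✓
Line 2: evergreen (3), serenity (4) → 7 ✓
Line 3: near (1), ten (1), pilgrim (2) → 4 (expected 5)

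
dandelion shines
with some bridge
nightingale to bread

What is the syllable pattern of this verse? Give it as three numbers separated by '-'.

Line 1: "dandelion shines": 4+1 = 5
Line 2: "with some bridge": 1+1+1 = 3
Line 3: "nightingale to bread": 3+1+1 = 5

5-3-5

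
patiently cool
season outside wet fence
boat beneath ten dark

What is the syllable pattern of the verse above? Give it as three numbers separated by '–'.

4–6–5

Line 1: patiently (3), cool (1) → 4
Line 2: season (2), outside (2), wet (1), fence (1) → 6
Line 3: boat (1), beneath (2), ten (1), dark (1) → 5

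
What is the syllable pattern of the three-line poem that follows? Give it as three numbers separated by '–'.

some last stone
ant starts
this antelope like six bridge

3–2–7

Line 1: some (1), last (1), stone (1) → 3
Line 2: ant (1), starts (1) → 2
Line 3: this (1), antelope (3), like (1), six (1), bridge (1) → 7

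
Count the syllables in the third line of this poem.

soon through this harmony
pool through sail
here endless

3

The third line: here (1), endless (2) → 3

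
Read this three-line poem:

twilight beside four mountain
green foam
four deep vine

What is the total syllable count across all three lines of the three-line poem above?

Line 1: twilight(2) + beside(2) + four(1) + mountain(2) = 7
Line 2: green(1) + foam(1) = 2
Line 3: four(1) + deep(1) + vine(1) = 3
Total: 7 + 2 + 3 = 12

12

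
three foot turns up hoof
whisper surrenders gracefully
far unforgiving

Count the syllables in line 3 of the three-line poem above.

Line 3: far(1) + unforgiving(4) = 5

5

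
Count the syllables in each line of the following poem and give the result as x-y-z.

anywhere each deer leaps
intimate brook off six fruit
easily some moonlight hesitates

Line 1: anywhere (3), each (1), deer (1), leaps (1) → 6
Line 2: intimate (3), brook (1), off (1), six (1), fruit (1) → 7
Line 3: easily (3), some (1), moonlight (2), hesitates (3) → 9

6-7-9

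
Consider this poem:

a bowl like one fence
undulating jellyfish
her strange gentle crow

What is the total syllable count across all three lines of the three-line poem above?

Line 1: a(1) + bowl(1) + like(1) + one(1) + fence(1) = 5
Line 2: undulating(4) + jellyfish(3) = 7
Line 3: her(1) + strange(1) + gentle(2) + crow(1) = 5
Total: 5 + 7 + 5 = 17

17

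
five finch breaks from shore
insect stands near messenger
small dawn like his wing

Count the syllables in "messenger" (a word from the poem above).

3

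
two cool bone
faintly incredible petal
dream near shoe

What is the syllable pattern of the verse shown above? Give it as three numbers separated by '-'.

3-8-3

Line 1: two(1) + cool(1) + bone(1) = 3
Line 2: faintly(2) + incredible(4) + petal(2) = 8
Line 3: dream(1) + near(1) + shoe(1) = 3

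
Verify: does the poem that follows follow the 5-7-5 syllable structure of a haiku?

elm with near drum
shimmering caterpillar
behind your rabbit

Line 1: elm (1), with (1), near (1), drum (1) → 4 (expected 5)
Line 2: shimmering (3), caterpillar (4) → 7 ✓
Line 3: behind (2), your (1), rabbit (2) → 5 ✓

No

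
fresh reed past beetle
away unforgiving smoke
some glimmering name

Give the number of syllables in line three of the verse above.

Line three: "some glimmering name": 1+3+1 = 5

5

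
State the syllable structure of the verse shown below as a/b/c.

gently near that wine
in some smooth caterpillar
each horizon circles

5/7/6

Line 1: "gently near that wine": 2+1+1+1 = 5
Line 2: "in some smooth caterpillar": 1+1+1+4 = 7
Line 3: "each horizon circles": 1+3+2 = 6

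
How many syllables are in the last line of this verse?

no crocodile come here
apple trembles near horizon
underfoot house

The last line: underfoot(3) + house(1) = 4

4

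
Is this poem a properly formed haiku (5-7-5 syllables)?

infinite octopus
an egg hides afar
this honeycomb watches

Line 1: infinite (3), octopus (3) → 6 (expected 5)
Line 2: an (1), egg (1), hides (1), afar (2) → 5 (expected 7)
Line 3: this (1), honeycomb (3), watches (2) → 6 (expected 5)

No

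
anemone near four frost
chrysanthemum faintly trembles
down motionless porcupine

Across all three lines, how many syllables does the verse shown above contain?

22

Line 1: anemone(4) + near(1) + four(1) + frost(1) = 7
Line 2: chrysanthemum(4) + faintly(2) + trembles(2) = 8
Line 3: down(1) + motionless(3) + porcupine(3) = 7
Total: 7 + 8 + 7 = 22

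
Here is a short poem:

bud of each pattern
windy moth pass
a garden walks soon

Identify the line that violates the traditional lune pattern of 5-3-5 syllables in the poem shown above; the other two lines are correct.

Line 1: bud(1) + of(1) + each(1) + pattern(2) = 5 ✓
Line 2: windy(2) + moth(1) + pass(1) = 4 (expected 3)
Line 3: a(1) + garden(2) + walks(1) + soon(1) = 5 ✓

Line 2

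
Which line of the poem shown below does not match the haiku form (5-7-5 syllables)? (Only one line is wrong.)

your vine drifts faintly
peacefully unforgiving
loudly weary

Line 1: "your vine drifts faintly": 1+1+1+2 = 5 ✓
Line 2: "peacefully unforgiving": 3+4 = 7 ✓
Line 3: "loudly weary": 2+2 = 4 (expected 5)

The third line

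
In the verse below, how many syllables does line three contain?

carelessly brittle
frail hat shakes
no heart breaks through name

5

Line three: no (1), heart (1), breaks (1), through (1), name (1) → 5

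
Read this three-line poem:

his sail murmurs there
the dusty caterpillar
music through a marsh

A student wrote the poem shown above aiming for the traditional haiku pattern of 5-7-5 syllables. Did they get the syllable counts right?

Yes

Line 1: "his sail murmurs there": 1+1+2+1 = 5 ✓
Line 2: "the dusty caterpillar": 1+2+4 = 7 ✓
Line 3: "music through a marsh": 2+1+1+1 = 5 ✓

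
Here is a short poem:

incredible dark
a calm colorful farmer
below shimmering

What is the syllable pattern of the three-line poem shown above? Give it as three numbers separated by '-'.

Line 1: incredible(4) + dark(1) = 5
Line 2: a(1) + calm(1) + colorful(3) + farmer(2) = 7
Line 3: below(2) + shimmering(3) = 5

5-7-5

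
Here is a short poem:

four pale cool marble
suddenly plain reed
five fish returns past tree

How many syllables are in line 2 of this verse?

Line 2: suddenly(3) + plain(1) + reed(1) = 5

5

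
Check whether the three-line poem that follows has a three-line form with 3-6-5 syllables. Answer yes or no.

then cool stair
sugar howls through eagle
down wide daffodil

Line 1: "then cool stair": 1+1+1 = 3 ✓
Line 2: "sugar howls through eagle": 2+1+1+2 = 6 ✓
Line 3: "down wide daffodil": 1+1+3 = 5 ✓

Yes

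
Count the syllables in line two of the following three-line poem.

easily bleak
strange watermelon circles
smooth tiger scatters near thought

7

Line two: strange(1) + watermelon(4) + circles(2) = 7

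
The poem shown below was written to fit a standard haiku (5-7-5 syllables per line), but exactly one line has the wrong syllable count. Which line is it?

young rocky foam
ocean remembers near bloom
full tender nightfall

Line 1: "young rocky foam": 1+2+1 = 4 (expected 5)
Line 2: "ocean remembers near bloom": 2+3+1+1 = 7 ✓
Line 3: "full tender nightfall": 1+2+2 = 5 ✓

The first line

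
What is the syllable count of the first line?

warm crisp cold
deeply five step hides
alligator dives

3

The first line: warm(1) + crisp(1) + cold(1) = 3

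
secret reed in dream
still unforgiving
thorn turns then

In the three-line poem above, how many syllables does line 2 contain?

5

Line 2: "still unforgiving": 1+4 = 5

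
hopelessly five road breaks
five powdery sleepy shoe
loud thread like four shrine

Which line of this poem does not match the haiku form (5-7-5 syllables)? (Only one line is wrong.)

Line 1: hopelessly (3), five (1), road (1), breaks (1) → 6 (expected 5)
Line 2: five (1), powdery (3), sleepy (2), shoe (1) → 7 ✓
Line 3: loud (1), thread (1), like (1), four (1), shrine (1) → 5 ✓

Line 1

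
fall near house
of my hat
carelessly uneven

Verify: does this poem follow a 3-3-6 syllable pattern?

Yes

Line 1: "fall near house": 1+1+1 = 3 ✓
Line 2: "of my hat": 1+1+1 = 3 ✓
Line 3: "carelessly uneven": 3+3 = 6 ✓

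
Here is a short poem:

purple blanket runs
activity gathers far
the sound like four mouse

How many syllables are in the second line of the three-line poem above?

The second line: "activity gathers far": 4+2+1 = 7

7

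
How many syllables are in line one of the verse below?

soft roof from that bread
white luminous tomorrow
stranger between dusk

Line one: soft(1) + roof(1) + from(1) + that(1) + bread(1) = 5

5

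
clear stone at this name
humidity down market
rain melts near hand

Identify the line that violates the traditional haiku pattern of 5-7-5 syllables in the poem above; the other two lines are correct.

Line 3

Line 1: clear (1), stone (1), at (1), this (1), name (1) → 5 ✓
Line 2: humidity (4), down (1), market (2) → 7 ✓
Line 3: rain (1), melts (1), near (1), hand (1) → 4 (expected 5)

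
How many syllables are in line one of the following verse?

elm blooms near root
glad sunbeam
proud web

4

Line one: elm(1) + blooms(1) + near(1) + root(1) = 4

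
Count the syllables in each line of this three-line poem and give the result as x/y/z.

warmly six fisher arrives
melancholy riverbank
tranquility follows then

7/7/7

Line 1: "warmly six fisher arrives": 2+1+2+2 = 7
Line 2: "melancholy riverbank": 4+3 = 7
Line 3: "tranquility follows then": 4+2+1 = 7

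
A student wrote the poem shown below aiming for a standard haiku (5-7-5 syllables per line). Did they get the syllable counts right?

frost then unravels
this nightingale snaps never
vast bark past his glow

Yes

Line 1: frost(1) + then(1) + unravels(3) = 5 ✓
Line 2: this(1) + nightingale(3) + snaps(1) + never(2) = 7 ✓
Line 3: vast(1) + bark(1) + past(1) + his(1) + glow(1) = 5 ✓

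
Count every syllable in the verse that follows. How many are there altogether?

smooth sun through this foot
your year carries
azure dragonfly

14

Line 1: smooth(1) + sun(1) + through(1) + this(1) + foot(1) = 5
Line 2: your(1) + year(1) + carries(2) = 4
Line 3: azure(2) + dragonfly(3) = 5
Total: 5 + 4 + 5 = 14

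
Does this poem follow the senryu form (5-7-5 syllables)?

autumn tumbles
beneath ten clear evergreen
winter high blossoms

Line 1: autumn (2), tumbles (2) → 4 (expected 5)
Line 2: beneath (2), ten (1), clear (1), evergreen (3) → 7 ✓
Line 3: winter (2), high (1), blossoms (2) → 5 ✓

No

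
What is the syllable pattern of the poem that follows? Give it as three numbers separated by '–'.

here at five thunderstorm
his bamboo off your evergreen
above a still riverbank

Line 1: here (1), at (1), five (1), thunderstorm (3) → 6
Line 2: his (1), bamboo (2), off (1), your (1), evergreen (3) → 8
Line 3: above (2), a (1), still (1), riverbank (3) → 7

6–8–7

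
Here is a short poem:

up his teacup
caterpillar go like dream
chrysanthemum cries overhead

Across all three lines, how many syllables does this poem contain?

19

Line 1: up (1), his (1), teacup (2) → 4
Line 2: caterpillar (4), go (1), like (1), dream (1) → 7
Line 3: chrysanthemum (4), cries (1), overhead (3) → 8
Total: 4 + 7 + 8 = 19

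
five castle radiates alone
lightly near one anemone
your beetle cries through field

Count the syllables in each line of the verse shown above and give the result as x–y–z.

8–8–6

Line 1: "five castle radiates alone": 1+2+3+2 = 8
Line 2: "lightly near one anemone": 2+1+1+4 = 8
Line 3: "your beetle cries through field": 1+2+1+1+1 = 6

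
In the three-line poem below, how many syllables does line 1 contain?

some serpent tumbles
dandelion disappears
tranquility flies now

5

Line 1: some (1), serpent (2), tumbles (2) → 5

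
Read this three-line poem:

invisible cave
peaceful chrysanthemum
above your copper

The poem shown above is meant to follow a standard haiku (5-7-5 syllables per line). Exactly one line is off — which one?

Line 1: invisible(4) + cave(1) = 5 ✓
Line 2: peaceful(2) + chrysanthemum(4) = 6 (expected 7)
Line 3: above(2) + your(1) + copper(2) = 5 ✓

The second line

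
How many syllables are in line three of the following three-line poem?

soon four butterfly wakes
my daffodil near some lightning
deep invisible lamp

Line three: deep (1), invisible (4), lamp (1) → 6

6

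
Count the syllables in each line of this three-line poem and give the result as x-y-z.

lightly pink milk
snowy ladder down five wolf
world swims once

Line 1: lightly (2), pink (1), milk (1) → 4
Line 2: snowy (2), ladder (2), down (1), five (1), wolf (1) → 7
Line 3: world (1), swims (1), once (1) → 3

4-7-3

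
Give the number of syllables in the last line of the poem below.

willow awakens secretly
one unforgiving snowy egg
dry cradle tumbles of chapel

The last line: dry(1) + cradle(2) + tumbles(2) + of(1) + chapel(2) = 8

8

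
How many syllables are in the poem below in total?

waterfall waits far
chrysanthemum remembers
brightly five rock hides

17

Line 1: waterfall(3) + waits(1) + far(1) = 5
Line 2: chrysanthemum(4) + remembers(3) = 7
Line 3: brightly(2) + five(1) + rock(1) + hides(1) = 5
Total: 5 + 7 + 5 = 17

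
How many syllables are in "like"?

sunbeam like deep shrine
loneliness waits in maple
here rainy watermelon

1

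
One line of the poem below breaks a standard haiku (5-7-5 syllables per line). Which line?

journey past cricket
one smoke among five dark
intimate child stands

Line 1: journey(2) + past(1) + cricket(2) = 5 ✓
Line 2: one(1) + smoke(1) + among(2) + five(1) + dark(1) = 6 (expected 7)
Line 3: intimate(3) + child(1) + stands(1) = 5 ✓

Line 2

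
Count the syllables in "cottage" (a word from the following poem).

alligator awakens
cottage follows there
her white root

"cottage" has 2 syllables.

2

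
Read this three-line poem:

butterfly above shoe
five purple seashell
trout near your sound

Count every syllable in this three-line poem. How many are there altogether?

15

Line 1: "butterfly above shoe": 3+2+1 = 6
Line 2: "five purple seashell": 1+2+2 = 5
Line 3: "trout near your sound": 1+1+1+1 = 4
Total: 6 + 5 + 4 = 15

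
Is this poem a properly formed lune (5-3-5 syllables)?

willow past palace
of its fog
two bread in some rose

Line 1: willow (2), past (1), palace (2) → 5 ✓
Line 2: of (1), its (1), fog (1) → 3 ✓
Line 3: two (1), bread (1), in (1), some (1), rose (1) → 5 ✓

Yes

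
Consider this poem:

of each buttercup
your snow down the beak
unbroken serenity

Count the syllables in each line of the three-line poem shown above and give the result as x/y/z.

Line 1: "of each buttercup": 1+1+3 = 5
Line 2: "your snow down the beak": 1+1+1+1+1 = 5
Line 3: "unbroken serenity": 3+4 = 7

5/5/7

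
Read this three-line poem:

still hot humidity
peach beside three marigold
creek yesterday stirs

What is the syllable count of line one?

6

Line one: "still hot humidity": 1+1+4 = 6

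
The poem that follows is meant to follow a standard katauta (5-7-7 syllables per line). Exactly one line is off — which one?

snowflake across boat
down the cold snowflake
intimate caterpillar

The second line

Line 1: "snowflake across boat": 2+2+1 = 5 ✓
Line 2: "down the cold snowflake": 1+1+1+2 = 5 (expected 7)
Line 3: "intimate caterpillar": 3+4 = 7 ✓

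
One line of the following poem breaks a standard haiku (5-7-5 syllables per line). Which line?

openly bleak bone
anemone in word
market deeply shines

The second line

Line 1: "openly bleak bone": 3+1+1 = 5 ✓
Line 2: "anemone in word": 4+1+1 = 6 (expected 7)
Line 3: "market deeply shines": 2+2+1 = 5 ✓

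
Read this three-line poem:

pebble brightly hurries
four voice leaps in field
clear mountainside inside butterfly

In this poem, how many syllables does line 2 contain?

5

Line 2: four(1) + voice(1) + leaps(1) + in(1) + field(1) = 5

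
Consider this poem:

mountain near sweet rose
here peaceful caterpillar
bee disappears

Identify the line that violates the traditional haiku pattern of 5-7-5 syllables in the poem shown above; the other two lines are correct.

Line 3

Line 1: mountain(2) + near(1) + sweet(1) + rose(1) = 5 ✓
Line 2: here(1) + peaceful(2) + caterpillar(4) = 7 ✓
Line 3: bee(1) + disappears(3) = 4 (expected 5)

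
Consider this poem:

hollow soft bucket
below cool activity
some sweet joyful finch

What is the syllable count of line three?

Line three: "some sweet joyful finch": 1+1+2+1 = 5

5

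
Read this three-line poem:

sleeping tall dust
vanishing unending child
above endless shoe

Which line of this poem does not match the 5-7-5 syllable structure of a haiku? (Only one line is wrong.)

Line 1

Line 1: sleeping (2), tall (1), dust (1) → 4 (expected 5)
Line 2: vanishing (3), unending (3), child (1) → 7 ✓
Line 3: above (2), endless (2), shoe (1) → 5 ✓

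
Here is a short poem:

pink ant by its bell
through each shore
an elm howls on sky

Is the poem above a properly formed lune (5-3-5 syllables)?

Line 1: "pink ant by its bell": 1+1+1+1+1 = 5 ✓
Line 2: "through each shore": 1+1+1 = 3 ✓
Line 3: "an elm howls on sky": 1+1+1+1+1 = 5 ✓

Yes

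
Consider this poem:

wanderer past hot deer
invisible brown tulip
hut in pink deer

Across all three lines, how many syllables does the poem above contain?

Line 1: "wanderer past hot deer": 3+1+1+1 = 6
Line 2: "invisible brown tulip": 4+1+2 = 7
Line 3: "hut in pink deer": 1+1+1+1 = 4
Total: 6 + 7 + 4 = 17

17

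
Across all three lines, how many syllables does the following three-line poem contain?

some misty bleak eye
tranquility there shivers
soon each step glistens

Line 1: some(1) + misty(2) + bleak(1) + eye(1) = 5
Line 2: tranquility(4) + there(1) + shivers(2) = 7
Line 3: soon(1) + each(1) + step(1) + glistens(2) = 5
Total: 5 + 7 + 5 = 17

17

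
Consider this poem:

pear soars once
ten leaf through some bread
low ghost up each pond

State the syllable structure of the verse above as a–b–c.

3–5–5

Line 1: pear(1) + soars(1) + once(1) = 3
Line 2: ten(1) + leaf(1) + through(1) + some(1) + bread(1) = 5
Line 3: low(1) + ghost(1) + up(1) + each(1) + pond(1) = 5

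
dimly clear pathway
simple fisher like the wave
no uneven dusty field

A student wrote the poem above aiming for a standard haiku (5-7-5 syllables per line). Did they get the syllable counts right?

Line 1: dimly(2) + clear(1) + pathway(2) = 5 ✓
Line 2: simple(2) + fisher(2) + like(1) + the(1) + wave(1) = 7 ✓
Line 3: no(1) + uneven(3) + dusty(2) + field(1) = 7 (expected 5)

No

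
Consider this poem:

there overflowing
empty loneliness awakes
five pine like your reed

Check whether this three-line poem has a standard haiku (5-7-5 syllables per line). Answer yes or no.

Line 1: "there overflowing": 1+4 = 5 ✓
Line 2: "empty loneliness awakes": 2+3+2 = 7 ✓
Line 3: "five pine like your reed": 1+1+1+1+1 = 5 ✓

Yes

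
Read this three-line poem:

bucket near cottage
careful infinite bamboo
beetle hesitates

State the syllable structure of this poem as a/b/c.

5/7/5

Line 1: bucket (2), near (1), cottage (2) → 5
Line 2: careful (2), infinite (3), bamboo (2) → 7
Line 3: beetle (2), hesitates (3) → 5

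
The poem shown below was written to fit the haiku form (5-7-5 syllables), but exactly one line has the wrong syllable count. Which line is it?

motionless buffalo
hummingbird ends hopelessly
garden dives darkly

Line 1

Line 1: motionless(3) + buffalo(3) = 6 (expected 5)
Line 2: hummingbird(3) + ends(1) + hopelessly(3) = 7 ✓
Line 3: garden(2) + dives(1) + darkly(2) = 5 ✓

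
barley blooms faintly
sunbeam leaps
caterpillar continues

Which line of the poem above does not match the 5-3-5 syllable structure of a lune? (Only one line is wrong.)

Line 1: barley(2) + blooms(1) + faintly(2) = 5 ✓
Line 2: sunbeam(2) + leaps(1) = 3 ✓
Line 3: caterpillar(4) + continues(3) = 7 (expected 5)

Line 3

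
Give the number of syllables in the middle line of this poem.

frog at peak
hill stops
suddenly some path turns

2

The middle line: hill (1), stops (1) → 2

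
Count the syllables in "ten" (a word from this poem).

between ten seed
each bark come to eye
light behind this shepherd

1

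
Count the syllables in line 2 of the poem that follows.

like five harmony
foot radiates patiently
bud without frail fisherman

7

Line 2: foot (1), radiates (3), patiently (3) → 7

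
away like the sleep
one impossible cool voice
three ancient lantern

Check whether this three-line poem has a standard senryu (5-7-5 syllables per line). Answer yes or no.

Yes

Line 1: away (2), like (1), the (1), sleep (1) → 5 ✓
Line 2: one (1), impossible (4), cool (1), voice (1) → 7 ✓
Line 3: three (1), ancient (2), lantern (2) → 5 ✓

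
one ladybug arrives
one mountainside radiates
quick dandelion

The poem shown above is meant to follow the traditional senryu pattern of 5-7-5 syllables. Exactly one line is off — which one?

Line 1: "one ladybug arrives": 1+3+2 = 6 (expected 5)
Line 2: "one mountainside radiates": 1+3+3 = 7 ✓
Line 3: "quick dandelion": 1+4 = 5 ✓

Line 1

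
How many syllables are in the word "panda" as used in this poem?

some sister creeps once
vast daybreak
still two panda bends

2

"panda" has 2 syllables.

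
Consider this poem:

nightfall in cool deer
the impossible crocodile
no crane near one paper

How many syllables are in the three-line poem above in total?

Line 1: nightfall (2), in (1), cool (1), deer (1) → 5
Line 2: the (1), impossible (4), crocodile (3) → 8
Line 3: no (1), crane (1), near (1), one (1), paper (2) → 6
Total: 5 + 8 + 6 = 19

19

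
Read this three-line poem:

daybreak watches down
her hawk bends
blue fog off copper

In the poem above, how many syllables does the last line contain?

5

The last line: "blue fog off copper": 1+1+1+2 = 5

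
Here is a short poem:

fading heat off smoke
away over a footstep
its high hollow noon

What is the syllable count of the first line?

5

The first line: "fading heat off smoke": 2+1+1+1 = 5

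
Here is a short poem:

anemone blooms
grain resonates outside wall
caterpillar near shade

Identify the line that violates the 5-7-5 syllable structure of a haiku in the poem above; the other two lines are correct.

Line 3

Line 1: anemone(4) + blooms(1) = 5 ✓
Line 2: grain(1) + resonates(3) + outside(2) + wall(1) = 7 ✓
Line 3: caterpillar(4) + near(1) + shade(1) = 6 (expected 5)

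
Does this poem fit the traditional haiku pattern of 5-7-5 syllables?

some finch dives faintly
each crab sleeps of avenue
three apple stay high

Line 1: some(1) + finch(1) + dives(1) + faintly(2) = 5 ✓
Line 2: each(1) + crab(1) + sleeps(1) + of(1) + avenue(3) = 7 ✓
Line 3: three(1) + apple(2) + stay(1) + high(1) = 5 ✓

Yes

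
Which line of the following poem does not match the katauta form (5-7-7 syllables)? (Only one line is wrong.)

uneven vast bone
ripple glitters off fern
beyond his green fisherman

Line 1: "uneven vast bone": 3+1+1 = 5 ✓
Line 2: "ripple glitters off fern": 2+2+1+1 = 6 (expected 7)
Line 3: "beyond his green fisherman": 2+1+1+3 = 7 ✓

The second line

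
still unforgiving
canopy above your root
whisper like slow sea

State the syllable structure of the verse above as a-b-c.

Line 1: still (1), unforgiving (4) → 5
Line 2: canopy (3), above (2), your (1), root (1) → 7
Line 3: whisper (2), like (1), slow (1), sea (1) → 5

5-7-5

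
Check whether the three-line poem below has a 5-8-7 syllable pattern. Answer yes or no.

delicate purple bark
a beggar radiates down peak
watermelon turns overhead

No

Line 1: delicate(3) + purple(2) + bark(1) = 6 (expected 5)
Line 2: a(1) + beggar(2) + radiates(3) + down(1) + peak(1) = 8 ✓
Line 3: watermelon(4) + turns(1) + overhead(3) = 8 (expected 7)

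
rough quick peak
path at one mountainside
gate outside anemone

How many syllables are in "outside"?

2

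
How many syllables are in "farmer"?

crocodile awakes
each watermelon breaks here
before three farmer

2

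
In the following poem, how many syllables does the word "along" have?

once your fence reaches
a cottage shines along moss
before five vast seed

2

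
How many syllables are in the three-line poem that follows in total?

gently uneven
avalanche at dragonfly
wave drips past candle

Line 1: gently(2) + uneven(3) = 5
Line 2: avalanche(3) + at(1) + dragonfly(3) = 7
Line 3: wave(1) + drips(1) + past(1) + candle(2) = 5
Total: 5 + 7 + 5 = 17

17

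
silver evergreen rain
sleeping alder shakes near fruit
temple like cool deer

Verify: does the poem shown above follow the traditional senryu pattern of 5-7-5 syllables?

Line 1: "silver evergreen rain": 2+3+1 = 6 (expected 5)
Line 2: "sleeping alder shakes near fruit": 2+2+1+1+1 = 7 ✓
Line 3: "temple like cool deer": 2+1+1+1 = 5 ✓

No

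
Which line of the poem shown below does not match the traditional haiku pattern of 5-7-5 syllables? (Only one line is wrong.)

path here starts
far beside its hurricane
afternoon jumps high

The first line

Line 1: "path here starts": 1+1+1 = 3 (expected 5)
Line 2: "far beside its hurricane": 1+2+1+3 = 7 ✓
Line 3: "afternoon jumps high": 3+1+1 = 5 ✓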